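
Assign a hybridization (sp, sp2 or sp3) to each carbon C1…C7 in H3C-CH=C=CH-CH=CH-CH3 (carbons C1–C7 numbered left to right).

C1: 4 σ bonds — 4 electron domains, sp3.
C2 (3 σ bonds, plus one π bond) has steric number 3: sp2.
C3 — 2 σ bonds, plus two π bonds. Steric number 2, so sp.
C4 has 3 σ bonds, plus one π bond: steric number 3 → sp2.
C5 — 3 σ bonds, plus one π bond. Steric number 3, so sp2.
C6 is sp2: 3 σ bonds, plus one π bond, 3 electron-density regions.
C7 carries 4 σ bonds, giving a steric number of 4, so it is sp3.

C1 sp3, C2 sp2, C3 sp, C4 sp2, C5 sp2, C6 sp2, C7 sp3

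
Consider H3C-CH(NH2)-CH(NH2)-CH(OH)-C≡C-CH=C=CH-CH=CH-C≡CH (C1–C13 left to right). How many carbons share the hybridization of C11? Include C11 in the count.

C11 is sp2 (one π bond).
C1: sp3
C2: sp3
C3: sp3
C4: sp3
C5: sp
C6: sp
C7: sp2 ✓
C8: sp
C9: sp2 ✓
C10: sp2 ✓
C11: sp2 ✓
C12: sp
C13: sp
4 carbons are sp2.

4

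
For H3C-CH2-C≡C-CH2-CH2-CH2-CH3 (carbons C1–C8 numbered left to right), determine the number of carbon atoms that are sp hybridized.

C1: sp3
C2: sp3
C3: sp ✓
C4: sp ✓
C5: sp3
C6: sp3
C7: sp3
C8: sp3
C3, C4 → 2 sp carbons.

2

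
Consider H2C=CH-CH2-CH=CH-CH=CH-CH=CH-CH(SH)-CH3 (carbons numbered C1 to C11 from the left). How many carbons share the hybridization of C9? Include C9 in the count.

C9 is sp2 (one π bond).
C1: sp2 ✓
C2: sp2 ✓
C3: sp3
C4: sp2 ✓
C5: sp2 ✓
C6: sp2 ✓
C7: sp2 ✓
C8: sp2 ✓
C9: sp2 ✓
C10: sp3
C11: sp3
8 carbons are sp2.

8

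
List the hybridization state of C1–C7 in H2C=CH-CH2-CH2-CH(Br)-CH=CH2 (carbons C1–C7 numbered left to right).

C1: 3 σ bonds, plus one π bond — 3 electron domains, sp2.
C2: 3 σ bonds, plus one π bond; 3 regions of electron density → sp2.
C3: 4 σ bonds; 4 regions of electron density → sp3.
C4: 4 σ bonds — 4 electron domains, sp3.
C5 carries 4 σ bonds, giving a steric number of 4, so it is sp3.
C6 is sp2: 3 σ bonds, plus one π bond, 3 electron-density regions.
C7 has 3 σ bonds, plus one π bond: steric number 3 → sp2.

C1 sp2, C2 sp2, C3 sp3, C4 sp3, C5 sp3, C6 sp2, C7 sp2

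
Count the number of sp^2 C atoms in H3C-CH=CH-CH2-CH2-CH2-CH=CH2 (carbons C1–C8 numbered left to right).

4

C1: sp3
C2: sp2 ✓
C3: sp2 ✓
C4: sp3
C5: sp3
C6: sp3
C7: sp2 ✓
C8: sp2 ✓
C2, C3, C7, C8 → 4 sp2 carbons.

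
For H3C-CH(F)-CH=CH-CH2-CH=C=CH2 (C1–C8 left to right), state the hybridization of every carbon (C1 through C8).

C1 (4 σ bonds) has steric number 4: sp3.
C2 carries 4 σ bonds, giving a steric number of 4, so it is sp3.
C3 is sp2: 3 σ bonds, plus one π bond, 3 electron-density regions.
C4 is sp2: 3 σ bonds, plus one π bond, 3 electron-density regions.
C5: 4 σ bonds; 4 regions of electron density → sp3.
C6: 3 σ bonds, plus one π bond — 3 electron domains, sp2.
C7 is sp: 2 σ bonds, plus two π bonds, 2 electron-density regions.
C8 has 3 σ bonds, plus one π bond: steric number 3 → sp2.

C1 sp3, C2 sp3, C3 sp2, C4 sp2, C5 sp3, C6 sp2, C7 sp, C8 sp2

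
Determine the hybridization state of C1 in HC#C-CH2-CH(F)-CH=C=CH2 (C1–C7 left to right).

sp

C1: 2 σ bonds, plus two π bonds — 2 electron domains, sp.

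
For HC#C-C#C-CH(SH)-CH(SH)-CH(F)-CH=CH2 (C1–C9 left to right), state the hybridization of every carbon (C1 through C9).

C1 sp, C2 sp, C3 sp, C4 sp, C5 sp3, C6 sp3, C7 sp3, C8 sp2, C9 sp2

C1: 2 σ bonds, plus two π bonds — 2 electron domains, sp.
C2 is sp: 2 σ bonds, plus two π bonds, 2 electron-density regions.
C3 (2 σ bonds, plus two π bonds) has steric number 2: sp.
C4 is sp: 2 σ bonds, plus two π bonds, 2 electron-density regions.
C5 is sp3: 4 σ bonds, 4 electron-density regions.
C6 (4 σ bonds) has steric number 4: sp3.
C7 (4 σ bonds) has steric number 4: sp3.
C8 — 3 σ bonds, plus one π bond. Steric number 3, so sp2.
C9: 3 σ bonds, plus one π bond — 3 electron domains, sp2.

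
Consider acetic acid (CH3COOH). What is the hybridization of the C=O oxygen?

The C=O oxygen carries 1 σ bond and 2 lone pairs, plus one π bond, giving a steric number of 3, so it is sp2.

sp²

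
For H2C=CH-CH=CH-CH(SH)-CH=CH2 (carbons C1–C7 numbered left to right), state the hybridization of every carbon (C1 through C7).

C1 sp2, C2 sp2, C3 sp2, C4 sp2, C5 sp3, C6 sp2, C7 sp2

C1 is sp2: 3 σ bonds, plus one π bond, 3 electron-density regions.
C2 has 3 σ bonds, plus one π bond: steric number 3 → sp2.
C3 carries 3 σ bonds, plus one π bond, giving a steric number of 3, so it is sp2.
C4 has 3 σ bonds, plus one π bond: steric number 3 → sp2.
C5 carries 4 σ bonds, giving a steric number of 4, so it is sp3.
C6 (3 σ bonds, plus one π bond) has steric number 3: sp2.
C7 is sp2: 3 σ bonds, plus one π bond, 3 electron-density regions.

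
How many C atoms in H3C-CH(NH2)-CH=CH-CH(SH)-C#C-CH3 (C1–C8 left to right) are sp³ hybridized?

4

C1: sp3 ✓
C2: sp3 ✓
C3: sp2
C4: sp2
C5: sp3 ✓
C6: sp
C7: sp
C8: sp3 ✓
C1, C2, C5, C8 → 4 sp3 carbons.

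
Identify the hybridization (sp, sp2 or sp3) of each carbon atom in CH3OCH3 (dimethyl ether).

sp^3

Each carbon atom is sp3: 4 σ bonds, 4 electron-density regions.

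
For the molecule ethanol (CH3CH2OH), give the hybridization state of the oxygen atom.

sp^3

The oxygen atom — 2 σ bonds and 2 lone pairs. Steric number 4, so sp3.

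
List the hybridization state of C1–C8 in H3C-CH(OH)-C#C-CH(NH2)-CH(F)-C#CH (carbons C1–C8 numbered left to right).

C1 sp3, C2 sp3, C3 sp, C4 sp, C5 sp3, C6 sp3, C7 sp, C8 sp

C1 — 4 σ bonds. Steric number 4, so sp3.
C2 (4 σ bonds) has steric number 4: sp3.
C3 is sp: 2 σ bonds, plus two π bonds, 2 electron-density regions.
C4 is sp: 2 σ bonds, plus two π bonds, 2 electron-density regions.
C5 has 4 σ bonds: steric number 4 → sp3.
C6 (4 σ bonds) has steric number 4: sp3.
C7 is sp: 2 σ bonds, plus two π bonds, 2 electron-density regions.
C8: 2 σ bonds, plus two π bonds; 2 regions of electron density → sp.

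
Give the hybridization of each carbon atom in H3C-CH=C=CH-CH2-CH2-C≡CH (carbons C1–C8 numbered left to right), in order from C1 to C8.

C1 sp3, C2 sp2, C3 sp, C4 sp2, C5 sp3, C6 sp3, C7 sp, C8 sp

C1 has 4 σ bonds: steric number 4 → sp3.
C2 carries 3 σ bonds, plus one π bond, giving a steric number of 3, so it is sp2.
C3 is sp: 2 σ bonds, plus two π bonds, 2 electron-density regions.
C4 — 3 σ bonds, plus one π bond. Steric number 3, so sp2.
C5: 4 σ bonds — 4 electron domains, sp3.
C6 is sp3: 4 σ bonds, 4 electron-density regions.
C7 (2 σ bonds, plus two π bonds) has steric number 2: sp.
C8: 2 σ bonds, plus two π bonds — 2 electron domains, sp.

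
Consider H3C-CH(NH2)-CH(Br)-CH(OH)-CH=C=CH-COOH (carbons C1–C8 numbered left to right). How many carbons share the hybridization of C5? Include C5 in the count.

C5 is sp2 (one π bond).
C1: sp3
C2: sp3
C3: sp3
C4: sp3
C5: sp2 ✓
C6: sp
C7: sp2 ✓
C8: sp2 ✓
3 carbons are sp2.

3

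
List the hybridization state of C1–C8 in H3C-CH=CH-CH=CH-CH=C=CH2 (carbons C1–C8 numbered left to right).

C1: 4 σ bonds; 4 regions of electron density → sp3.
C2 — 3 σ bonds, plus one π bond. Steric number 3, so sp2.
C3 is sp2: 3 σ bonds, plus one π bond, 3 electron-density regions.
C4: 3 σ bonds, plus one π bond; 3 regions of electron density → sp2.
C5 — 3 σ bonds, plus one π bond. Steric number 3, so sp2.
C6 (3 σ bonds, plus one π bond) has steric number 3: sp2.
C7 is sp: 2 σ bonds, plus two π bonds, 2 electron-density regions.
C8 — 3 σ bonds, plus one π bond. Steric number 3, so sp2.

C1 sp3, C2 sp2, C3 sp2, C4 sp2, C5 sp2, C6 sp2, C7 sp, C8 sp2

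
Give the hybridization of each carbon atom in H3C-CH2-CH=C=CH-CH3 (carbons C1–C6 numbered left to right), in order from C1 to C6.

C1 sp3, C2 sp3, C3 sp2, C4 sp, C5 sp2, C6 sp3

C1 is sp3: 4 σ bonds, 4 electron-density regions.
C2 (4 σ bonds) has steric number 4: sp3.
C3 has 3 σ bonds, plus one π bond: steric number 3 → sp2.
C4: 2 σ bonds, plus two π bonds; 2 regions of electron density → sp.
C5: 3 σ bonds, plus one π bond; 3 regions of electron density → sp2.
C6: 4 σ bonds — 4 electron domains, sp3.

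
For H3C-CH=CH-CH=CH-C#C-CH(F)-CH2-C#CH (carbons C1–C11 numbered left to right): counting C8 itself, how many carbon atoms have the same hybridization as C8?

C8 is sp3 (only σ bonds).
C1: sp3 ✓
C2: sp2
C3: sp2
C4: sp2
C5: sp2
C6: sp
C7: sp
C8: sp3 ✓
C9: sp3 ✓
C10: sp
C11: sp
3 carbons are sp3.

3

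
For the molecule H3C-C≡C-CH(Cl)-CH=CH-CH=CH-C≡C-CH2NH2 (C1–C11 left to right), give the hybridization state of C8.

sp²

C8 (3 σ bonds, plus one π bond) has steric number 3: sp2.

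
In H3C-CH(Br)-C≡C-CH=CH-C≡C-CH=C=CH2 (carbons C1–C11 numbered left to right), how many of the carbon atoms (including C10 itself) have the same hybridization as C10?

C10 is sp (two π bonds).
C1: sp3
C2: sp3
C3: sp ✓
C4: sp ✓
C5: sp2
C6: sp2
C7: sp ✓
C8: sp ✓
C9: sp2
C10: sp ✓
C11: sp2
5 carbons are sp.

5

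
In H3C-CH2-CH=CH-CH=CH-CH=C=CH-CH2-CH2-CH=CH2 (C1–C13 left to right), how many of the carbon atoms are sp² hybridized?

8

C1: sp3
C2: sp3
C3: sp2 ✓
C4: sp2 ✓
C5: sp2 ✓
C6: sp2 ✓
C7: sp2 ✓
C8: sp
C9: sp2 ✓
C10: sp3
C11: sp3
C12: sp2 ✓
C13: sp2 ✓
C3, C4, C5, C6, C7, C9, C12, C13 → 8 sp2 carbons.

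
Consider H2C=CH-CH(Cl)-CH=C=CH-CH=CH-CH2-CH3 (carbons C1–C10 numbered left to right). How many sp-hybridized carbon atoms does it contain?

C1: sp2
C2: sp2
C3: sp3
C4: sp2
C5: sp ✓
C6: sp2
C7: sp2
C8: sp2
C9: sp3
C10: sp3
C5 → 1 sp carbon.

1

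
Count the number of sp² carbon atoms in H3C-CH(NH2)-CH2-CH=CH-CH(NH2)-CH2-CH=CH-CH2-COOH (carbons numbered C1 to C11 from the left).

C1: sp3
C2: sp3
C3: sp3
C4: sp2 ✓
C5: sp2 ✓
C6: sp3
C7: sp3
C8: sp2 ✓
C9: sp2 ✓
C10: sp3
C11: sp2 ✓
C4, C5, C8, C9, C11 → 5 sp2 carbons.

5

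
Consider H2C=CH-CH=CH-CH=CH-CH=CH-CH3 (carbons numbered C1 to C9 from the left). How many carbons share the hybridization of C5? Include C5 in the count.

C5 is sp2 (one π bond).
C1: sp2 ✓
C2: sp2 ✓
C3: sp2 ✓
C4: sp2 ✓
C5: sp2 ✓
C6: sp2 ✓
C7: sp2 ✓
C8: sp2 ✓
C9: sp3
8 carbons are sp2.

8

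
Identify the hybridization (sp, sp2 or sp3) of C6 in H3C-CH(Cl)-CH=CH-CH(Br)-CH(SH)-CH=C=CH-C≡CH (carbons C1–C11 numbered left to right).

C6: 4 σ bonds; 4 regions of electron density → sp3.

sp3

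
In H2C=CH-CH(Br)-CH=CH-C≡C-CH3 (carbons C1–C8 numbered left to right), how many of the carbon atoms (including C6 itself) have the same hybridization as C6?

2

C6 is sp (two π bonds).
C1: sp2
C2: sp2
C3: sp3
C4: sp2
C5: sp2
C6: sp ✓
C7: sp ✓
C8: sp3
2 carbons are sp.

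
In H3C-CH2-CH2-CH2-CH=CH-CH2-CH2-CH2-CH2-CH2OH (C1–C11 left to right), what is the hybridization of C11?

sp^3

C11 (4 σ bonds) has steric number 4: sp3.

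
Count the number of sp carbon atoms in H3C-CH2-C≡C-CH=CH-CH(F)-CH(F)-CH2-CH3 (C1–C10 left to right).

C1: sp3
C2: sp3
C3: sp ✓
C4: sp ✓
C5: sp2
C6: sp2
C7: sp3
C8: sp3
C9: sp3
C10: sp3
C3, C4 → 2 sp carbons.

2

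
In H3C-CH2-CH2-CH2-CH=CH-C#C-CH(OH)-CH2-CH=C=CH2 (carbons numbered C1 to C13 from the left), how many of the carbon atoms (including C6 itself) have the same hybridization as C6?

C6 is sp2 (one π bond).
C1: sp3
C2: sp3
C3: sp3
C4: sp3
C5: sp2 ✓
C6: sp2 ✓
C7: sp
C8: sp
C9: sp3
C10: sp3
C11: sp2 ✓
C12: sp
C13: sp2 ✓
4 carbons are sp2.

4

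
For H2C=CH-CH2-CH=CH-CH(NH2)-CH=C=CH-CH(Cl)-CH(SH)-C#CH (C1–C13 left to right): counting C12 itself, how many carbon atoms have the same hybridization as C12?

3

C12 is sp (two π bonds).
C1: sp2
C2: sp2
C3: sp3
C4: sp2
C5: sp2
C6: sp3
C7: sp2
C8: sp ✓
C9: sp2
C10: sp3
C11: sp3
C12: sp ✓
C13: sp ✓
3 carbons are sp.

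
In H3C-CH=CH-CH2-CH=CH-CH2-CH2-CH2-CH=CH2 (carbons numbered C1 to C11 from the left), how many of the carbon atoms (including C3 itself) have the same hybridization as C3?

6

C3 is sp2 (one π bond).
C1: sp3
C2: sp2 ✓
C3: sp2 ✓
C4: sp3
C5: sp2 ✓
C6: sp2 ✓
C7: sp3
C8: sp3
C9: sp3
C10: sp2 ✓
C11: sp2 ✓
6 carbons are sp2.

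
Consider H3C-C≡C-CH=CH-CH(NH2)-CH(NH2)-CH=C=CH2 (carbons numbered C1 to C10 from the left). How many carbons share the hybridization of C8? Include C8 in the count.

C8 is sp2 (one π bond).
C1: sp3
C2: sp
C3: sp
C4: sp2 ✓
C5: sp2 ✓
C6: sp3
C7: sp3
C8: sp2 ✓
C9: sp
C10: sp2 ✓
4 carbons are sp2.

4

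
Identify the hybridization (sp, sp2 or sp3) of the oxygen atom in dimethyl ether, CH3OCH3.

sp3

Two σ bonds + two lone pairs = steric number 4 → sp3.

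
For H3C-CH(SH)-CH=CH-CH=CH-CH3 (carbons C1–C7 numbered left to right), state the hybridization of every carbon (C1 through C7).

C1: 4 σ bonds; 4 regions of electron density → sp3.
C2 — 4 σ bonds. Steric number 4, so sp3.
C3: 3 σ bonds, plus one π bond — 3 electron domains, sp2.
C4 carries 3 σ bonds, plus one π bond, giving a steric number of 3, so it is sp2.
C5 has 3 σ bonds, plus one π bond: steric number 3 → sp2.
C6: 3 σ bonds, plus one π bond — 3 electron domains, sp2.
C7 — 4 σ bonds. Steric number 4, so sp3.

C1 sp3, C2 sp3, C3 sp2, C4 sp2, C5 sp2, C6 sp2, C7 sp3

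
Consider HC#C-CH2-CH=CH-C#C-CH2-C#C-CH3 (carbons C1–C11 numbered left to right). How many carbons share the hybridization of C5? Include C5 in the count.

2

C5 is sp2 (one π bond).
C1: sp
C2: sp
C3: sp3
C4: sp2 ✓
C5: sp2 ✓
C6: sp
C7: sp
C8: sp3
C9: sp
C10: sp
C11: sp3
2 carbons are sp2.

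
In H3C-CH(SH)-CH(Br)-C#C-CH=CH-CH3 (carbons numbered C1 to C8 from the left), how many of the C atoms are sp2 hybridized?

2

C1: sp3
C2: sp3
C3: sp3
C4: sp
C5: sp
C6: sp2 ✓
C7: sp2 ✓
C8: sp3
C6, C7 → 2 sp2 carbons.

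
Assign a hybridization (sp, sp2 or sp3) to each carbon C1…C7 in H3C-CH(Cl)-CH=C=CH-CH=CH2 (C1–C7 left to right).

C1 — 4 σ bonds. Steric number 4, so sp3.
C2 (4 σ bonds) has steric number 4: sp3.
C3 carries 3 σ bonds, plus one π bond, giving a steric number of 3, so it is sp2.
C4 has 2 σ bonds, plus two π bonds: steric number 2 → sp.
C5: 3 σ bonds, plus one π bond; 3 regions of electron density → sp2.
C6 has 3 σ bonds, plus one π bond: steric number 3 → sp2.
C7 carries 3 σ bonds, plus one π bond, giving a steric number of 3, so it is sp2.

C1 sp3, C2 sp3, C3 sp2, C4 sp, C5 sp2, C6 sp2, C7 sp2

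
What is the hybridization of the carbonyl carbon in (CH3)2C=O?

sp2

The carbonyl carbon — 3 σ bonds, plus one π bond. Steric number 3, so sp2.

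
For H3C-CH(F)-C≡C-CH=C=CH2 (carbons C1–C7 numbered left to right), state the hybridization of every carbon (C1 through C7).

C1 sp3, C2 sp3, C3 sp, C4 sp, C5 sp2, C6 sp, C7 sp2

C1 (4 σ bonds) has steric number 4: sp3.
C2 is sp3: 4 σ bonds, 4 electron-density regions.
C3 (2 σ bonds, plus two π bonds) has steric number 2: sp.
C4 — 2 σ bonds, plus two π bonds. Steric number 2, so sp.
C5 carries 3 σ bonds, plus one π bond, giving a steric number of 3, so it is sp2.
C6 (2 σ bonds, plus two π bonds) has steric number 2: sp.
C7 (3 σ bonds, plus one π bond) has steric number 3: sp2.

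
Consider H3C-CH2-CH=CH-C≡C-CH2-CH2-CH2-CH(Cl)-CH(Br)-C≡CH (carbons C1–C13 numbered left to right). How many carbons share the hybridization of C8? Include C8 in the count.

C8 is sp3 (only σ bonds).
C1: sp3 ✓
C2: sp3 ✓
C3: sp2
C4: sp2
C5: sp
C6: sp
C7: sp3 ✓
C8: sp3 ✓
C9: sp3 ✓
C10: sp3 ✓
C11: sp3 ✓
C12: sp
C13: sp
7 carbons are sp3.

7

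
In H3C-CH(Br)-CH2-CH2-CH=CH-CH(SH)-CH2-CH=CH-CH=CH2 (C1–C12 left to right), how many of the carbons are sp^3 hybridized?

6

C1: sp3 ✓
C2: sp3 ✓
C3: sp3 ✓
C4: sp3 ✓
C5: sp2
C6: sp2
C7: sp3 ✓
C8: sp3 ✓
C9: sp2
C10: sp2
C11: sp2
C12: sp2
C1, C2, C3, C4, C7, C8 → 6 sp3 carbons.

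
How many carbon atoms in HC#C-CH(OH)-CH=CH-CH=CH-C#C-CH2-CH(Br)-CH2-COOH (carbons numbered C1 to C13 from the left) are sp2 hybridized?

5

C1: sp
C2: sp
C3: sp3
C4: sp2 ✓
C5: sp2 ✓
C6: sp2 ✓
C7: sp2 ✓
C8: sp
C9: sp
C10: sp3
C11: sp3
C12: sp3
C13: sp2 ✓
C4, C5, C6, C7, C13 → 5 sp2 carbons.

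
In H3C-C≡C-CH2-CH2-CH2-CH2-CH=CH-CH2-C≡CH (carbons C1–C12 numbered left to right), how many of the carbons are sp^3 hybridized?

C1: sp3 ✓
C2: sp
C3: sp
C4: sp3 ✓
C5: sp3 ✓
C6: sp3 ✓
C7: sp3 ✓
C8: sp2
C9: sp2
C10: sp3 ✓
C11: sp
C12: sp
C1, C4, C5, C6, C7, C10 → 6 sp3 carbons.

6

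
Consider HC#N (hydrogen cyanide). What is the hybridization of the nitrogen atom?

sp

The nitrogen atom is sp: 1 σ bond and 1 lone pair, plus two π bonds, 2 electron-density regions.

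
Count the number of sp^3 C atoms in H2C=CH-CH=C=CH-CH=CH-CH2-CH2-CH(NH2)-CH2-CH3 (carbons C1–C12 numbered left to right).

C1: sp2
C2: sp2
C3: sp2
C4: sp
C5: sp2
C6: sp2
C7: sp2
C8: sp3 ✓
C9: sp3 ✓
C10: sp3 ✓
C11: sp3 ✓
C12: sp3 ✓
C8, C9, C10, C11, C12 → 5 sp3 carbons.

5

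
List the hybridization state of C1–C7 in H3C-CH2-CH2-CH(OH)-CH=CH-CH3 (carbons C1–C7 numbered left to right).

C1: 4 σ bonds; 4 regions of electron density → sp3.
C2 (4 σ bonds) has steric number 4: sp3.
C3: 4 σ bonds — 4 electron domains, sp3.
C4: 4 σ bonds — 4 electron domains, sp3.
C5 carries 3 σ bonds, plus one π bond, giving a steric number of 3, so it is sp2.
C6 is sp2: 3 σ bonds, plus one π bond, 3 electron-density regions.
C7 — 4 σ bonds. Steric number 4, so sp3.

C1 sp3, C2 sp3, C3 sp3, C4 sp3, C5 sp2, C6 sp2, C7 sp3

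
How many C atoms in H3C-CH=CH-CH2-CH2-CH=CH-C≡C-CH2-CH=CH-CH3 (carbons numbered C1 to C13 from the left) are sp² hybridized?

6

C1: sp3
C2: sp2 ✓
C3: sp2 ✓
C4: sp3
C5: sp3
C6: sp2 ✓
C7: sp2 ✓
C8: sp
C9: sp
C10: sp3
C11: sp2 ✓
C12: sp2 ✓
C13: sp3
C2, C3, C6, C7, C11, C12 → 6 sp2 carbons.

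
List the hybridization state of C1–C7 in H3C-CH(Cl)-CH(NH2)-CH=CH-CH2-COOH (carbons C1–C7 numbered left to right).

C1 — 4 σ bonds. Steric number 4, so sp3.
C2 is sp3: 4 σ bonds, 4 electron-density regions.
C3 (4 σ bonds) has steric number 4: sp3.
C4: 3 σ bonds, plus one π bond — 3 electron domains, sp2.
C5 carries 3 σ bonds, plus one π bond, giving a steric number of 3, so it is sp2.
C6 has 4 σ bonds: steric number 4 → sp3.
C7 (3 σ bonds, plus one π bond) has steric number 3: sp2.

C1 sp3, C2 sp3, C3 sp3, C4 sp2, C5 sp2, C6 sp3, C7 sp2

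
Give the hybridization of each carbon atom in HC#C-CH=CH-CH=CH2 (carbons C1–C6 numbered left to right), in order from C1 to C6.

C1: 2 σ bonds, plus two π bonds — 2 electron domains, sp.
C2: 2 σ bonds, plus two π bonds; 2 regions of electron density → sp.
C3: 3 σ bonds, plus one π bond; 3 regions of electron density → sp2.
C4 (3 σ bonds, plus one π bond) has steric number 3: sp2.
C5 is sp2: 3 σ bonds, plus one π bond, 3 electron-density regions.
C6 — 3 σ bonds, plus one π bond. Steric number 3, so sp2.

C1 sp, C2 sp, C3 sp2, C4 sp2, C5 sp2, C6 sp2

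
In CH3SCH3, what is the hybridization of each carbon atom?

Each carbon atom is sp3: 4 σ bonds, 4 electron-density regions.

sp3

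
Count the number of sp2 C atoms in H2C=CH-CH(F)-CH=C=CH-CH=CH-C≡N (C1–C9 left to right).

C1: sp2 ✓
C2: sp2 ✓
C3: sp3
C4: sp2 ✓
C5: sp
C6: sp2 ✓
C7: sp2 ✓
C8: sp2 ✓
C9: sp
C1, C2, C4, C6, C7, C8 → 6 sp2 carbons.

6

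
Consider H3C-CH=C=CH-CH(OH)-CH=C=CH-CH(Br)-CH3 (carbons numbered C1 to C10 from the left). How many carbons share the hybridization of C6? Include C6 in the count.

4

C6 is sp2 (one π bond).
C1: sp3
C2: sp2 ✓
C3: sp
C4: sp2 ✓
C5: sp3
C6: sp2 ✓
C7: sp
C8: sp2 ✓
C9: sp3
C10: sp3
4 carbons are sp2.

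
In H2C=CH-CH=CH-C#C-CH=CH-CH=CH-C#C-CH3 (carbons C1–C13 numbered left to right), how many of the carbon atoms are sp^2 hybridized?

C1: sp2 ✓
C2: sp2 ✓
C3: sp2 ✓
C4: sp2 ✓
C5: sp
C6: sp
C7: sp2 ✓
C8: sp2 ✓
C9: sp2 ✓
C10: sp2 ✓
C11: sp
C12: sp
C13: sp3
C1, C2, C3, C4, C7, C8, C9, C10 → 8 sp2 carbons.

8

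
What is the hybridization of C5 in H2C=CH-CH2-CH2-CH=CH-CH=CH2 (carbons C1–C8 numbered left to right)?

sp2

C5 has 3 σ bonds, plus one π bond: steric number 3 → sp2.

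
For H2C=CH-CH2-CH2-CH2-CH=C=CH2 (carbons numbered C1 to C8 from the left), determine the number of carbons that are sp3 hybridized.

3

C1: sp2
C2: sp2
C3: sp3 ✓
C4: sp3 ✓
C5: sp3 ✓
C6: sp2
C7: sp
C8: sp2
C3, C4, C5 → 3 sp3 carbons.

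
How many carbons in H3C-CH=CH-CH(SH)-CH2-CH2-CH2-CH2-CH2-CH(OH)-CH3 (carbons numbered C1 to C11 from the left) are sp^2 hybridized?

C1: sp3
C2: sp2 ✓
C3: sp2 ✓
C4: sp3
C5: sp3
C6: sp3
C7: sp3
C8: sp3
C9: sp3
C10: sp3
C11: sp3
C2, C3 → 2 sp2 carbons.

2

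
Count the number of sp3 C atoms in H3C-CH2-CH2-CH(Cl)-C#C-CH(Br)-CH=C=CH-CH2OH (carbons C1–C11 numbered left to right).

C1: sp3 ✓
C2: sp3 ✓
C3: sp3 ✓
C4: sp3 ✓
C5: sp
C6: sp
C7: sp3 ✓
C8: sp2
C9: sp
C10: sp2
C11: sp3 ✓
C1, C2, C3, C4, C7, C11 → 6 sp3 carbons.

6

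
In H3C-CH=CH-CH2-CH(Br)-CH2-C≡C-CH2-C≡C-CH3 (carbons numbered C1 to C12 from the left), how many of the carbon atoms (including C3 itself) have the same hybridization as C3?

2

C3 is sp2 (one π bond).
C1: sp3
C2: sp2 ✓
C3: sp2 ✓
C4: sp3
C5: sp3
C6: sp3
C7: sp
C8: sp
C9: sp3
C10: sp
C11: sp
C12: sp3
2 carbons are sp2.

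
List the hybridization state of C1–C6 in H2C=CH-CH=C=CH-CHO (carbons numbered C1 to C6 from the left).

C1 carries 3 σ bonds, plus one π bond, giving a steric number of 3, so it is sp2.
C2 — 3 σ bonds, plus one π bond. Steric number 3, so sp2.
C3 carries 3 σ bonds, plus one π bond, giving a steric number of 3, so it is sp2.
C4: 2 σ bonds, plus two π bonds — 2 electron domains, sp.
C5 (3 σ bonds, plus one π bond) has steric number 3: sp2.
C6: 3 σ bonds, plus one π bond — 3 electron domains, sp2.

C1 sp2, C2 sp2, C3 sp2, C4 sp, C5 sp2, C6 sp2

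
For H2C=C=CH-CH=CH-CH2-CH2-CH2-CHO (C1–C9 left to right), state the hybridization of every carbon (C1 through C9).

C1 sp2, C2 sp, C3 sp2, C4 sp2, C5 sp2, C6 sp3, C7 sp3, C8 sp3, C9 sp2

C1: 3 σ bonds, plus one π bond; 3 regions of electron density → sp2.
C2 is sp: 2 σ bonds, plus two π bonds, 2 electron-density regions.
C3: 3 σ bonds, plus one π bond; 3 regions of electron density → sp2.
C4: 3 σ bonds, plus one π bond — 3 electron domains, sp2.
C5: 3 σ bonds, plus one π bond — 3 electron domains, sp2.
C6 — 4 σ bonds. Steric number 4, so sp3.
C7: 4 σ bonds — 4 electron domains, sp3.
C8 — 4 σ bonds. Steric number 4, so sp3.
C9 is sp2: 3 σ bonds, plus one π bond, 3 electron-density regions.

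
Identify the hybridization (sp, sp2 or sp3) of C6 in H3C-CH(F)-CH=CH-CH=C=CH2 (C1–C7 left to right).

C6 — 2 σ bonds, plus two π bonds. Steric number 2, so sp.

sp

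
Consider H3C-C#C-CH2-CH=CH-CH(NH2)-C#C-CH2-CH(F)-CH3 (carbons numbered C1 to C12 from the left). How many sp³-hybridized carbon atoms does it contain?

C1: sp3 ✓
C2: sp
C3: sp
C4: sp3 ✓
C5: sp2
C6: sp2
C7: sp3 ✓
C8: sp
C9: sp
C10: sp3 ✓
C11: sp3 ✓
C12: sp3 ✓
C1, C4, C7, C10, C11, C12 → 6 sp3 carbons.

6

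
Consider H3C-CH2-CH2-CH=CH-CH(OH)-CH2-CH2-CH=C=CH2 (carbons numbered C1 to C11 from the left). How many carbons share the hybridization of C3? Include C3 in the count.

6

C3 is sp3 (only σ bonds).
C1: sp3 ✓
C2: sp3 ✓
C3: sp3 ✓
C4: sp2
C5: sp2
C6: sp3 ✓
C7: sp3 ✓
C8: sp3 ✓
C9: sp2
C10: sp
C11: sp2
6 carbons are sp3.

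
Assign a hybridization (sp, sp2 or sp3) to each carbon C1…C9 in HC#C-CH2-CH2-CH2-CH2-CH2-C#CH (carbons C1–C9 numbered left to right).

C1 sp, C2 sp, C3 sp3, C4 sp3, C5 sp3, C6 sp3, C7 sp3, C8 sp, C9 sp

C1 — 2 σ bonds, plus two π bonds. Steric number 2, so sp.
C2 carries 2 σ bonds, plus two π bonds, giving a steric number of 2, so it is sp.
C3 — 4 σ bonds. Steric number 4, so sp3.
C4 has 4 σ bonds: steric number 4 → sp3.
C5 is sp3: 4 σ bonds, 4 electron-density regions.
C6 (4 σ bonds) has steric number 4: sp3.
C7: 4 σ bonds; 4 regions of electron density → sp3.
C8 carries 2 σ bonds, plus two π bonds, giving a steric number of 2, so it is sp.
C9 (2 σ bonds, plus two π bonds) has steric number 2: sp.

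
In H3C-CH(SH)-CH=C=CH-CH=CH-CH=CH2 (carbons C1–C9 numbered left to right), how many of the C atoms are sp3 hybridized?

2

C1: sp3 ✓
C2: sp3 ✓
C3: sp2
C4: sp
C5: sp2
C6: sp2
C7: sp2
C8: sp2
C9: sp2
C1, C2 → 2 sp3 carbons.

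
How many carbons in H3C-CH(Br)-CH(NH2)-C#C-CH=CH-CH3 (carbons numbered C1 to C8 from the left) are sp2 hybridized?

2

C1: sp3
C2: sp3
C3: sp3
C4: sp
C5: sp
C6: sp2 ✓
C7: sp2 ✓
C8: sp3
C6, C7 → 2 sp2 carbons.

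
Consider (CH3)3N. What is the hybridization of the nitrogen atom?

The nitrogen atom — 3 σ bonds and 1 lone pair. Steric number 4, so sp3.

sp^3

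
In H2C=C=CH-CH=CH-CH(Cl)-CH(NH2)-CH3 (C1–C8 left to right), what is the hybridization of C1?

C1 carries 3 σ bonds, plus one π bond, giving a steric number of 3, so it is sp2.

sp²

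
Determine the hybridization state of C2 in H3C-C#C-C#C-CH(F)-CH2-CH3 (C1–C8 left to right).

C2 — 2 σ bonds, plus two π bonds. Steric number 2, so sp.

sp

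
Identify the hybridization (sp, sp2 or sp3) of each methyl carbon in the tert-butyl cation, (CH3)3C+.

sp³

Each methyl carbon carries 4 σ bonds, giving a steric number of 4, so it is sp3.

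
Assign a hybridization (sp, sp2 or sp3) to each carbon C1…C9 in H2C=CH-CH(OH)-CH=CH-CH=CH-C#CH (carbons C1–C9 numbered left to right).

C1 is sp2: 3 σ bonds, plus one π bond, 3 electron-density regions.
C2 — 3 σ bonds, plus one π bond. Steric number 3, so sp2.
C3 carries 4 σ bonds, giving a steric number of 4, so it is sp3.
C4: 3 σ bonds, plus one π bond; 3 regions of electron density → sp2.
C5 is sp2: 3 σ bonds, plus one π bond, 3 electron-density regions.
C6: 3 σ bonds, plus one π bond; 3 regions of electron density → sp2.
C7 has 3 σ bonds, plus one π bond: steric number 3 → sp2.
C8: 2 σ bonds, plus two π bonds; 2 regions of electron density → sp.
C9 carries 2 σ bonds, plus two π bonds, giving a steric number of 2, so it is sp.

C1 sp2, C2 sp2, C3 sp3, C4 sp2, C5 sp2, C6 sp2, C7 sp2, C8 sp, C9 sp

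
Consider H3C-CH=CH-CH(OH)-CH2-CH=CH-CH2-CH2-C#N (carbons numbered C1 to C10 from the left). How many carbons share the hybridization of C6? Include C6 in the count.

C6 is sp2 (one π bond).
C1: sp3
C2: sp2 ✓
C3: sp2 ✓
C4: sp3
C5: sp3
C6: sp2 ✓
C7: sp2 ✓
C8: sp3
C9: sp3
C10: sp
4 carbons are sp2.

4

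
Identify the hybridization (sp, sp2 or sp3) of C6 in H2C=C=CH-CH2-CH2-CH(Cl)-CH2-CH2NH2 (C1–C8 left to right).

C6: 4 σ bonds — 4 electron domains, sp3.

sp3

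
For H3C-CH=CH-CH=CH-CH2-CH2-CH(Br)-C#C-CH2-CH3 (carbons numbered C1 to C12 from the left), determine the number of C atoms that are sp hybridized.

C1: sp3
C2: sp2
C3: sp2
C4: sp2
C5: sp2
C6: sp3
C7: sp3
C8: sp3
C9: sp ✓
C10: sp ✓
C11: sp3
C12: sp3
C9, C10 → 2 sp carbons.

2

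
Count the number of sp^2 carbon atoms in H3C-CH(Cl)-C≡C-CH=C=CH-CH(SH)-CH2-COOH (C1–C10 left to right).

C1: sp3
C2: sp3
C3: sp
C4: sp
C5: sp2 ✓
C6: sp
C7: sp2 ✓
C8: sp3
C9: sp3
C10: sp2 ✓
C5, C7, C10 → 3 sp2 carbons.

3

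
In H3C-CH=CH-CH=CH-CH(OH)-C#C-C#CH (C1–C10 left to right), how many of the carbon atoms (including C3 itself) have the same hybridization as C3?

4

C3 is sp2 (one π bond).
C1: sp3
C2: sp2 ✓
C3: sp2 ✓
C4: sp2 ✓
C5: sp2 ✓
C6: sp3
C7: sp
C8: sp
C9: sp
C10: sp
4 carbons are sp2.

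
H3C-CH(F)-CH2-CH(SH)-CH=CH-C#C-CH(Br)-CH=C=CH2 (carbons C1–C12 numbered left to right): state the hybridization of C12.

sp²

C12 has 3 σ bonds, plus one π bond: steric number 3 → sp2.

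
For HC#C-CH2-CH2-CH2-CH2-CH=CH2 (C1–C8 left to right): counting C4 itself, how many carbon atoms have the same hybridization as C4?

4

C4 is sp3 (only σ bonds).
C1: sp
C2: sp
C3: sp3 ✓
C4: sp3 ✓
C5: sp3 ✓
C6: sp3 ✓
C7: sp2
C8: sp2
4 carbons are sp3.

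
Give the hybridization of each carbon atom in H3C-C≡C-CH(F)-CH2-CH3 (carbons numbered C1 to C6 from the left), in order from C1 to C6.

C1 is sp3: 4 σ bonds, 4 electron-density regions.
C2 — 2 σ bonds, plus two π bonds. Steric number 2, so sp.
C3 has 2 σ bonds, plus two π bonds: steric number 2 → sp.
C4 carries 4 σ bonds, giving a steric number of 4, so it is sp3.
C5: 4 σ bonds; 4 regions of electron density → sp3.
C6 — 4 σ bonds. Steric number 4, so sp3.

C1 sp3, C2 sp, C3 sp, C4 sp3, C5 sp3, C6 sp3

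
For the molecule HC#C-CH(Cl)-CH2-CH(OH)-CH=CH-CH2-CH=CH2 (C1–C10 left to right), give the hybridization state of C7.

C7 (3 σ bonds, plus one π bond) has steric number 3: sp2.

sp2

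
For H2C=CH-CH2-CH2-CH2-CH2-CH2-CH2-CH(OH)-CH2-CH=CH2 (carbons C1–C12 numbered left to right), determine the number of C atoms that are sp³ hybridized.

8

C1: sp2
C2: sp2
C3: sp3 ✓
C4: sp3 ✓
C5: sp3 ✓
C6: sp3 ✓
C7: sp3 ✓
C8: sp3 ✓
C9: sp3 ✓
C10: sp3 ✓
C11: sp2
C12: sp2
C3, C4, C5, C6, C7, C8, C9, C10 → 8 sp3 carbons.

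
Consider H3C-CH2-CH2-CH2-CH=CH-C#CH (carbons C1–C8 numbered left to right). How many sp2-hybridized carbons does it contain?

2

C1: sp3
C2: sp3
C3: sp3
C4: sp3
C5: sp2 ✓
C6: sp2 ✓
C7: sp
C8: sp
C5, C6 → 2 sp2 carbons.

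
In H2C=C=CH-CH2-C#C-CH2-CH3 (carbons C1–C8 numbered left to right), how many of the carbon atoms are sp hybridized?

3

C1: sp2
C2: sp ✓
C3: sp2
C4: sp3
C5: sp ✓
C6: sp ✓
C7: sp3
C8: sp3
C2, C5, C6 → 3 sp carbons.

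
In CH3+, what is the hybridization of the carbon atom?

sp^2

Three σ bonds to H, empty p orbital → sp2, trigonal planar.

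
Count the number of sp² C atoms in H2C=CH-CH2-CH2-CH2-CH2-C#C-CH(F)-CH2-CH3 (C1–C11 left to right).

2

C1: sp2 ✓
C2: sp2 ✓
C3: sp3
C4: sp3
C5: sp3
C6: sp3
C7: sp
C8: sp
C9: sp3
C10: sp3
C11: sp3
C1, C2 → 2 sp2 carbons.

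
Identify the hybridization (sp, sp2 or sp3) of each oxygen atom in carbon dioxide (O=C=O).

sp^2

One σ bond + two lone pairs = steric number 3 → sp2.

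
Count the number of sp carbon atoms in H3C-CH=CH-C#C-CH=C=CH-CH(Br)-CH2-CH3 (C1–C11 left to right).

C1: sp3
C2: sp2
C3: sp2
C4: sp ✓
C5: sp ✓
C6: sp2
C7: sp ✓
C8: sp2
C9: sp3
C10: sp3
C11: sp3
C4, C5, C7 → 3 sp carbons.

3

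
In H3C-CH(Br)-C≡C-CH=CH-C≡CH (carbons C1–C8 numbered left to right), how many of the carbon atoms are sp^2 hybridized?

2

C1: sp3
C2: sp3
C3: sp
C4: sp
C5: sp2 ✓
C6: sp2 ✓
C7: sp
C8: sp
C5, C6 → 2 sp2 carbons.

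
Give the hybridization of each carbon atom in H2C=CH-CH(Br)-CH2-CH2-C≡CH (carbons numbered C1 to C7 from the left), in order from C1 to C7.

C1 sp2, C2 sp2, C3 sp3, C4 sp3, C5 sp3, C6 sp, C7 sp

C1 is sp2: 3 σ bonds, plus one π bond, 3 electron-density regions.
C2 is sp2: 3 σ bonds, plus one π bond, 3 electron-density regions.
C3 carries 4 σ bonds, giving a steric number of 4, so it is sp3.
C4 (4 σ bonds) has steric number 4: sp3.
C5 has 4 σ bonds: steric number 4 → sp3.
C6 is sp: 2 σ bonds, plus two π bonds, 2 electron-density regions.
C7 carries 2 σ bonds, plus two π bonds, giving a steric number of 2, so it is sp.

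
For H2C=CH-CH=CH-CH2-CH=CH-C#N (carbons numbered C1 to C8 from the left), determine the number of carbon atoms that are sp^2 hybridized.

C1: sp2 ✓
C2: sp2 ✓
C3: sp2 ✓
C4: sp2 ✓
C5: sp3
C6: sp2 ✓
C7: sp2 ✓
C8: sp
C1, C2, C3, C4, C6, C7 → 6 sp2 carbons.

6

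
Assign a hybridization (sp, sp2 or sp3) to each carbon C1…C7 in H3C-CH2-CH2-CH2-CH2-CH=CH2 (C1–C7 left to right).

C1: 4 σ bonds; 4 regions of electron density → sp3.
C2 has 4 σ bonds: steric number 4 → sp3.
C3 (4 σ bonds) has steric number 4: sp3.
C4: 4 σ bonds; 4 regions of electron density → sp3.
C5 has 4 σ bonds: steric number 4 → sp3.
C6 — 3 σ bonds, plus one π bond. Steric number 3, so sp2.
C7: 3 σ bonds, plus one π bond; 3 regions of electron density → sp2.

C1 sp3, C2 sp3, C3 sp3, C4 sp3, C5 sp3, C6 sp2, C7 sp2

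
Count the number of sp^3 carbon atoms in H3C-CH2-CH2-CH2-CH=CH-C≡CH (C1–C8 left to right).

C1: sp3 ✓
C2: sp3 ✓
C3: sp3 ✓
C4: sp3 ✓
C5: sp2
C6: sp2
C7: sp
C8: sp
C1, C2, C3, C4 → 4 sp3 carbons.

4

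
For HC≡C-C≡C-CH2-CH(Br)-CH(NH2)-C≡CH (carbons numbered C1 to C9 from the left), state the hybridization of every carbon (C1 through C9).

C1 sp, C2 sp, C3 sp, C4 sp, C5 sp3, C6 sp3, C7 sp3, C8 sp, C9 sp

C1 — 2 σ bonds, plus two π bonds. Steric number 2, so sp.
C2 — 2 σ bonds, plus two π bonds. Steric number 2, so sp.
C3: 2 σ bonds, plus two π bonds; 2 regions of electron density → sp.
C4 carries 2 σ bonds, plus two π bonds, giving a steric number of 2, so it is sp.
C5 has 4 σ bonds: steric number 4 → sp3.
C6: 4 σ bonds — 4 electron domains, sp3.
C7 is sp3: 4 σ bonds, 4 electron-density regions.
C8 carries 2 σ bonds, plus two π bonds, giving a steric number of 2, so it is sp.
C9: 2 σ bonds, plus two π bonds — 2 electron domains, sp.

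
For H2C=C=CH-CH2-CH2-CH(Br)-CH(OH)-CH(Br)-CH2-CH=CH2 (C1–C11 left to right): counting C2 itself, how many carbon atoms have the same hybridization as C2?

1

C2 is sp (two π bonds).
C1: sp2
C2: sp ✓
C3: sp2
C4: sp3
C5: sp3
C6: sp3
C7: sp3
C8: sp3
C9: sp3
C10: sp2
C11: sp2
1 carbon is sp.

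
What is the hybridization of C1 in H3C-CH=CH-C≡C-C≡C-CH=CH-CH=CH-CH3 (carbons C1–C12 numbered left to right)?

C1 (4 σ bonds) has steric number 4: sp3.

sp^3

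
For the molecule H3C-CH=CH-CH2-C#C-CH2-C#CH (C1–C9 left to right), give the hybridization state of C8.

C8: 2 σ bonds, plus two π bonds — 2 electron domains, sp.

sp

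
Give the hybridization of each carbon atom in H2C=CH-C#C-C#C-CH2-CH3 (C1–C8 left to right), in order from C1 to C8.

C1 sp2, C2 sp2, C3 sp, C4 sp, C5 sp, C6 sp, C7 sp3, C8 sp3

C1 is sp2: 3 σ bonds, plus one π bond, 3 electron-density regions.
C2 is sp2: 3 σ bonds, plus one π bond, 3 electron-density regions.
C3 has 2 σ bonds, plus two π bonds: steric number 2 → sp.
C4: 2 σ bonds, plus two π bonds — 2 electron domains, sp.
C5 carries 2 σ bonds, plus two π bonds, giving a steric number of 2, so it is sp.
C6: 2 σ bonds, plus two π bonds; 2 regions of electron density → sp.
C7: 4 σ bonds; 4 regions of electron density → sp3.
C8 (4 σ bonds) has steric number 4: sp3.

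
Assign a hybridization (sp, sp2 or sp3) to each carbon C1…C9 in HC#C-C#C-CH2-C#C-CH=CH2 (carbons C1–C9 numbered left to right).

C1 has 2 σ bonds, plus two π bonds: steric number 2 → sp.
C2 carries 2 σ bonds, plus two π bonds, giving a steric number of 2, so it is sp.
C3 (2 σ bonds, plus two π bonds) has steric number 2: sp.
C4 is sp: 2 σ bonds, plus two π bonds, 2 electron-density regions.
C5 has 4 σ bonds: steric number 4 → sp3.
C6 — 2 σ bonds, plus two π bonds. Steric number 2, so sp.
C7: 2 σ bonds, plus two π bonds — 2 electron domains, sp.
C8 carries 3 σ bonds, plus one π bond, giving a steric number of 3, so it is sp2.
C9: 3 σ bonds, plus one π bond; 3 regions of electron density → sp2.

C1 sp, C2 sp, C3 sp, C4 sp, C5 sp3, C6 sp, C7 sp, C8 sp2, C9 sp2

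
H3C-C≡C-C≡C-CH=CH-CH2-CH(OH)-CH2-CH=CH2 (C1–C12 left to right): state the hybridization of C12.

C12 is sp2: 3 σ bonds, plus one π bond, 3 electron-density regions.

sp²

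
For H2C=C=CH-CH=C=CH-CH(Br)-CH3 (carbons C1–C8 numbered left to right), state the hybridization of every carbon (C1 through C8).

C1 sp2, C2 sp, C3 sp2, C4 sp2, C5 sp, C6 sp2, C7 sp3, C8 sp3

C1 — 3 σ bonds, plus one π bond. Steric number 3, so sp2.
C2 has 2 σ bonds, plus two π bonds: steric number 2 → sp.
C3 is sp2: 3 σ bonds, plus one π bond, 3 electron-density regions.
C4 (3 σ bonds, plus one π bond) has steric number 3: sp2.
C5 carries 2 σ bonds, plus two π bonds, giving a steric number of 2, so it is sp.
C6: 3 σ bonds, plus one π bond — 3 electron domains, sp2.
C7 carries 4 σ bonds, giving a steric number of 4, so it is sp3.
C8 carries 4 σ bonds, giving a steric number of 4, so it is sp3.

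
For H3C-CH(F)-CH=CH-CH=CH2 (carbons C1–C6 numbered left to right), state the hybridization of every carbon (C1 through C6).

C1: 4 σ bonds; 4 regions of electron density → sp3.
C2 has 4 σ bonds: steric number 4 → sp3.
C3 carries 3 σ bonds, plus one π bond, giving a steric number of 3, so it is sp2.
C4: 3 σ bonds, plus one π bond; 3 regions of electron density → sp2.
C5 — 3 σ bonds, plus one π bond. Steric number 3, so sp2.
C6 carries 3 σ bonds, plus one π bond, giving a steric number of 3, so it is sp2.

C1 sp3, C2 sp3, C3 sp2, C4 sp2, C5 sp2, C6 sp2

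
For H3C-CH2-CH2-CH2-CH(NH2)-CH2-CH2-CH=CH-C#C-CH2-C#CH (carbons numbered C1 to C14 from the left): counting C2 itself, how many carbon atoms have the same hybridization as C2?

C2 is sp3 (only σ bonds).
C1: sp3 ✓
C2: sp3 ✓
C3: sp3 ✓
C4: sp3 ✓
C5: sp3 ✓
C6: sp3 ✓
C7: sp3 ✓
C8: sp2
C9: sp2
C10: sp
C11: sp
C12: sp3 ✓
C13: sp
C14: sp
8 carbons are sp3.

8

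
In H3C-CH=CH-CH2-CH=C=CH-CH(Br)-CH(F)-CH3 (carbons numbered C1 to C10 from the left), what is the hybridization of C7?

sp²

C7 has 3 σ bonds, plus one π bond: steric number 3 → sp2.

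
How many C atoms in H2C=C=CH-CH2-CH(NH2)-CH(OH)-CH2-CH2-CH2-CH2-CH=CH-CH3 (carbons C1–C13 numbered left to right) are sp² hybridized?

C1: sp2 ✓
C2: sp
C3: sp2 ✓
C4: sp3
C5: sp3
C6: sp3
C7: sp3
C8: sp3
C9: sp3
C10: sp3
C11: sp2 ✓
C12: sp2 ✓
C13: sp3
C1, C3, C11, C12 → 4 sp2 carbons.

4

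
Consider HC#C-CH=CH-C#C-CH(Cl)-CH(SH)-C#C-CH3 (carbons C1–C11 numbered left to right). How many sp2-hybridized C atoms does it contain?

2

C1: sp
C2: sp
C3: sp2 ✓
C4: sp2 ✓
C5: sp
C6: sp
C7: sp3
C8: sp3
C9: sp
C10: sp
C11: sp3
C3, C4 → 2 sp2 carbons.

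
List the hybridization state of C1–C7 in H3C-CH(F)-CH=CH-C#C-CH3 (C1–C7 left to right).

C1 sp3, C2 sp3, C3 sp2, C4 sp2, C5 sp, C6 sp, C7 sp3

C1 has 4 σ bonds: steric number 4 → sp3.
C2 (4 σ bonds) has steric number 4: sp3.
C3 is sp2: 3 σ bonds, plus one π bond, 3 electron-density regions.
C4 carries 3 σ bonds, plus one π bond, giving a steric number of 3, so it is sp2.
C5 (2 σ bonds, plus two π bonds) has steric number 2: sp.
C6 carries 2 σ bonds, plus two π bonds, giving a steric number of 2, so it is sp.
C7 — 4 σ bonds. Steric number 4, so sp3.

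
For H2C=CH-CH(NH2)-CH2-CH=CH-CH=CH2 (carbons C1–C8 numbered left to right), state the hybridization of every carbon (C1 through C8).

C1 — 3 σ bonds, plus one π bond. Steric number 3, so sp2.
C2 — 3 σ bonds, plus one π bond. Steric number 3, so sp2.
C3 carries 4 σ bonds, giving a steric number of 4, so it is sp3.
C4: 4 σ bonds — 4 electron domains, sp3.
C5 has 3 σ bonds, plus one π bond: steric number 3 → sp2.
C6 carries 3 σ bonds, plus one π bond, giving a steric number of 3, so it is sp2.
C7 has 3 σ bonds, plus one π bond: steric number 3 → sp2.
C8 carries 3 σ bonds, plus one π bond, giving a steric number of 3, so it is sp2.

C1 sp2, C2 sp2, C3 sp3, C4 sp3, C5 sp2, C6 sp2, C7 sp2, C8 sp2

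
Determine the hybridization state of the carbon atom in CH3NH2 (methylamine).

The carbon atom — 4 σ bonds. Steric number 4, so sp3.

sp^3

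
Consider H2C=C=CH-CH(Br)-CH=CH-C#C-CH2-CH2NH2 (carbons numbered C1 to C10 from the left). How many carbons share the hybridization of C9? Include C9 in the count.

3

C9 is sp3 (only σ bonds).
C1: sp2
C2: sp
C3: sp2
C4: sp3 ✓
C5: sp2
C6: sp2
C7: sp
C8: sp
C9: sp3 ✓
C10: sp3 ✓
3 carbons are sp3.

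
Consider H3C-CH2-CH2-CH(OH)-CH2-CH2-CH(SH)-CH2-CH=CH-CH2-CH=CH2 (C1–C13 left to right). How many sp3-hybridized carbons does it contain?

C1: sp3 ✓
C2: sp3 ✓
C3: sp3 ✓
C4: sp3 ✓
C5: sp3 ✓
C6: sp3 ✓
C7: sp3 ✓
C8: sp3 ✓
C9: sp2
C10: sp2
C11: sp3 ✓
C12: sp2
C13: sp2
C1, C2, C3, C4, C5, C6, C7, C8, C11 → 9 sp3 carbons.

9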